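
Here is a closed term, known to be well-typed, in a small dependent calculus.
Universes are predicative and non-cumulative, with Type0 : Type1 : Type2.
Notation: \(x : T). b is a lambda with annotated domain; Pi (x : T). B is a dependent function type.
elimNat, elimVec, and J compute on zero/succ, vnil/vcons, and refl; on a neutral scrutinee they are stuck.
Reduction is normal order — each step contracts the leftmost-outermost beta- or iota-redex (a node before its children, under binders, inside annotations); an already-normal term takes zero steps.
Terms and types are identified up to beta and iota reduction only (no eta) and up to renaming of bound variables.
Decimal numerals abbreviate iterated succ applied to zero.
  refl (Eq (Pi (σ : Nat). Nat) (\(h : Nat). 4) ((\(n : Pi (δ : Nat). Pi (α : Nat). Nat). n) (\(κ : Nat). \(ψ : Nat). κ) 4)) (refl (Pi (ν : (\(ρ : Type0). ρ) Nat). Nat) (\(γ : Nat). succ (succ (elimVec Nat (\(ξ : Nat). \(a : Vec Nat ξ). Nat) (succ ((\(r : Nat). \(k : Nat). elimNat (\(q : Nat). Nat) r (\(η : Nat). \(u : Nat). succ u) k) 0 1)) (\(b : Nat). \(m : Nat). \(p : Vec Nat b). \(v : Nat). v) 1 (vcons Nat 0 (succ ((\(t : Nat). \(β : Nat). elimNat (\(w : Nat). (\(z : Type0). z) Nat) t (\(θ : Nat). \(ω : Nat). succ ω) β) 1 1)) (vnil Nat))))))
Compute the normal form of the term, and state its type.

resulting normal form:
  refl (Eq (Pi (σ : Nat). Nat) (\(h : Nat). 4) (\(n : Nat). 4)) (refl (Pi (δ : Nat). Nat) (\(α : Nat). 4))
the term's type:
  Eq (Eq (Pi (σ : Nat). Nat) (\(h : Nat). 4) (\(n : Nat). 4)) (refl (Pi (δ : Nat). Nat) (\(α : Nat). 4)) (refl (Pi (κ : Nat). Nat) (\(ψ : Nat). 4))


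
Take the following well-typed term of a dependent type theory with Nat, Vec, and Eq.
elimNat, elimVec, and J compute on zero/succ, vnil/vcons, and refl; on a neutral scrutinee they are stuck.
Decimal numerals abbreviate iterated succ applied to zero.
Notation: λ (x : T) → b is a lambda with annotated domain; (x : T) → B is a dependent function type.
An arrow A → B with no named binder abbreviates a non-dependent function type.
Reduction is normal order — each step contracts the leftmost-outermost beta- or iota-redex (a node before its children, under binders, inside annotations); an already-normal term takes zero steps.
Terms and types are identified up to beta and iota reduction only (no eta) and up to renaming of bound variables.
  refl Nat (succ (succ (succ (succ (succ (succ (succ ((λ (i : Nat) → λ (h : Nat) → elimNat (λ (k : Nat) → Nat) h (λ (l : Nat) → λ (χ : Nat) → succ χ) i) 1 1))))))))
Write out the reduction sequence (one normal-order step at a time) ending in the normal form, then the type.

reduction (normal order):
  refl Nat (succ (succ (succ (succ (succ (succ (succ ((λ (i : Nat) → λ (h : Nat) → elimNat (λ (k : Nat) → Nat) h (λ (l : Nat) → λ (χ : Nat) → succ χ) i) 1 1))))))))
  ~> refl Nat (succ (succ (succ (succ (succ (succ (succ ((λ (i : Nat) → elimNat (λ (h : Nat) → Nat) i (λ (k : Nat) → λ (l : Nat) → succ l) 1) 1))))))))
  ~> refl Nat (succ (succ (succ (succ (succ (succ (succ (elimNat (λ (i : Nat) → Nat) 1 (λ (h : Nat) → λ (k : Nat) → succ k) 1))))))))
  ~> refl Nat (succ (succ (succ (succ (succ (succ (succ ((λ (i : Nat) → λ (h : Nat) → succ h) 0 (elimNat (λ (k : Nat) → Nat) 1 (λ (l : Nat) → λ (χ : Nat) → succ χ) 0)))))))))
  ~> refl Nat (succ (succ (succ (succ (succ (succ (succ ((λ (i : Nat) → succ i) (elimNat (λ (h : Nat) → Nat) 1 (λ (k : Nat) → λ (l : Nat) → succ l) 0)))))))))
  ~> refl Nat (succ (succ (succ (succ (succ (succ (succ (succ (elimNat (λ (i : Nat) → Nat) 1 (λ (h : Nat) → λ (k : Nat) → succ k) 0)))))))))
  ~> refl Nat 9
type:
  Eq Nat 9 9


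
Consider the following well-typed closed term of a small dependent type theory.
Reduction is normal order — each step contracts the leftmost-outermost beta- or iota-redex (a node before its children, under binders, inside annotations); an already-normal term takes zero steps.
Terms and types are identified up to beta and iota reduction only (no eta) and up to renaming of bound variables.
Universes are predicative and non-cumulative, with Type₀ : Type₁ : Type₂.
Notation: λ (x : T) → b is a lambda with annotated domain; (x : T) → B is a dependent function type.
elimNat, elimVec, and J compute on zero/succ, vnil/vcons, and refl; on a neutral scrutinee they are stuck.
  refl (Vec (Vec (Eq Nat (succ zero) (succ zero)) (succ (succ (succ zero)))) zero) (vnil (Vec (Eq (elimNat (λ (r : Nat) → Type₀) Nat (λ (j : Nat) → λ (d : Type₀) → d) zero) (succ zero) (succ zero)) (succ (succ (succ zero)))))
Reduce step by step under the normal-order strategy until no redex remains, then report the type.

normal-order reduction sequence:
  refl (Vec (Vec (Eq Nat (succ zero) (succ zero)) (succ (succ (succ zero)))) zero) (vnil (Vec (Eq (elimNat (λ (r : Nat) → Type₀) Nat (λ (j : Nat) → λ (d : Type₀) → d) zero) (succ zero) (succ zero)) (succ (succ (succ zero)))))
  ~> refl (Vec (Vec (Eq Nat (succ zero) (succ zero)) (succ (succ (succ zero)))) zero) (vnil (Vec (Eq Nat (succ zero) (succ zero)) (succ (succ (succ zero)))))
type:
  Eq (Vec (Vec (Eq Nat (succ zero) (succ zero)) (succ (succ (succ zero)))) zero) (vnil (Vec (Eq Nat (succ zero) (succ zero)) (succ (succ (succ zero))))) (vnil (Vec (Eq Nat (succ zero) (succ zero)) (succ (succ (succ zero)))))


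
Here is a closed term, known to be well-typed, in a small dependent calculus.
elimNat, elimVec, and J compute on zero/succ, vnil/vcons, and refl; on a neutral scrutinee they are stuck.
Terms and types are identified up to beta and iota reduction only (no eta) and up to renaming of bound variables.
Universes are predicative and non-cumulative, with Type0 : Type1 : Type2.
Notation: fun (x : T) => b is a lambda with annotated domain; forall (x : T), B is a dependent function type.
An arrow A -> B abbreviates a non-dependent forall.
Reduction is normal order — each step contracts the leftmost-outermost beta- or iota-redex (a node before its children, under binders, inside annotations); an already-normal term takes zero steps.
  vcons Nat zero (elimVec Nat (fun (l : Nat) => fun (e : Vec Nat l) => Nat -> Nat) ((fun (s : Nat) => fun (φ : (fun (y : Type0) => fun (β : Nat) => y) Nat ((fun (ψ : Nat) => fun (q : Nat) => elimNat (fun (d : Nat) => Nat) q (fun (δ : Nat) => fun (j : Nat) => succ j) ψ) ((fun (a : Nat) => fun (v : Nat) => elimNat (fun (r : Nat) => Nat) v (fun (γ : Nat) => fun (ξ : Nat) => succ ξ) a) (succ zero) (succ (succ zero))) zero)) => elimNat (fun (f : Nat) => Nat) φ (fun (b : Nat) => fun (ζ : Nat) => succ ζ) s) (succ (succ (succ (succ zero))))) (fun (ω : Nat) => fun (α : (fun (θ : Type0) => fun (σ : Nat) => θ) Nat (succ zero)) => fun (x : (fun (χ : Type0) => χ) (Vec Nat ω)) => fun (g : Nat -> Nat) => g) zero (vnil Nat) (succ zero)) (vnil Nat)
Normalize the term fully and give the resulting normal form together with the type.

normal form:
  vcons Nat zero (succ (succ (succ (succ (succ zero))))) (vnil Nat)
type:
  Vec Nat (succ zero)


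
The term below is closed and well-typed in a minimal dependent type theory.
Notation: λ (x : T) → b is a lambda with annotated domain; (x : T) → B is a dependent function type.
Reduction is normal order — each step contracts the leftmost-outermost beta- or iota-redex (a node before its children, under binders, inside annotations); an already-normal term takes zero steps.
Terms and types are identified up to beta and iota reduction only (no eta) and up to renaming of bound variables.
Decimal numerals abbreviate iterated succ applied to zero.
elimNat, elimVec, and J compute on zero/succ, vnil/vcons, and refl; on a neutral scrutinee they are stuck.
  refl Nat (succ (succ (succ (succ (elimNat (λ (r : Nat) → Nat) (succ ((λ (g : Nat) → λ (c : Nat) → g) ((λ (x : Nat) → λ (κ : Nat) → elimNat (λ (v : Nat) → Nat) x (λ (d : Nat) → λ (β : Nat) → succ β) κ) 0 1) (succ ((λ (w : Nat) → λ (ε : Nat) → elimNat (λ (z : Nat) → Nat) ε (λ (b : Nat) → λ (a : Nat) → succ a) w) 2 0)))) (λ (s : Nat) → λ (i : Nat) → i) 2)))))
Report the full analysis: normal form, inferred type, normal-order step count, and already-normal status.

normal form:
  refl Nat 6
inferred type:
  Eq Nat 6 6
reduction steps (normal order): 15
term was already normal: no
first redex: an elimNat iota-redex


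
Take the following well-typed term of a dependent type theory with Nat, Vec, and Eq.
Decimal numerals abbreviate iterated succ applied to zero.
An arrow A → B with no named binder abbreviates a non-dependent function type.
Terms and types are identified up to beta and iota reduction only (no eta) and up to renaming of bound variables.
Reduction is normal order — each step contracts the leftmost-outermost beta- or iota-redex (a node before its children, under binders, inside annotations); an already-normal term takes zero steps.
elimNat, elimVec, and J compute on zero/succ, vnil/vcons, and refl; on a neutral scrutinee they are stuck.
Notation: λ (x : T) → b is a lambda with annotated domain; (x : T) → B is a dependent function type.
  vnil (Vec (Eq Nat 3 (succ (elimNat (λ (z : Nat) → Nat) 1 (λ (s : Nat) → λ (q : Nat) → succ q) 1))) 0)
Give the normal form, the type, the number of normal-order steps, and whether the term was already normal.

resulting normal form:
  vnil (Vec (Eq Nat 3 3) 0)
inferred type:
  Vec (Vec (Eq Nat 3 3) 0) 0
reduction steps (normal order): 4
term was already normal: no
first contracted redex: an elimNat iota-redex


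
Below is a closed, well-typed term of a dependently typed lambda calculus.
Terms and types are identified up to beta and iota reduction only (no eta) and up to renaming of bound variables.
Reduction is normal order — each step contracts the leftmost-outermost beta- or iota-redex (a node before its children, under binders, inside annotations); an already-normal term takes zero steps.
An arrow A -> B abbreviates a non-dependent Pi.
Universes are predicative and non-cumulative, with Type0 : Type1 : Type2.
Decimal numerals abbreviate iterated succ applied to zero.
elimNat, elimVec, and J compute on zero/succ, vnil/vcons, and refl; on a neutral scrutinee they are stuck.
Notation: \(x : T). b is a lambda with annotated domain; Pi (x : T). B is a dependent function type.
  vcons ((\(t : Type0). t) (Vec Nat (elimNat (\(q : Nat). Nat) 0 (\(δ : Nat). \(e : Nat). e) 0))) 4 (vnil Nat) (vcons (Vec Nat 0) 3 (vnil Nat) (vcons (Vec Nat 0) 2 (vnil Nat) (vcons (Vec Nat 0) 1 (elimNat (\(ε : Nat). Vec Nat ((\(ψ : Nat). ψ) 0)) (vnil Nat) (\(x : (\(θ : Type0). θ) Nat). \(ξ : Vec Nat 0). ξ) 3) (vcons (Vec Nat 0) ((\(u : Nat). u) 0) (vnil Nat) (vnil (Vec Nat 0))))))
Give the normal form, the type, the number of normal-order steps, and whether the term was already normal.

resulting normal form:
  vcons (Vec Nat 0) 4 (vnil Nat) (vcons (Vec Nat 0) 3 (vnil Nat) (vcons (Vec Nat 0) 2 (vnil Nat) (vcons (Vec Nat 0) 1 (vnil Nat) (vcons (Vec Nat 0) 0 (vnil Nat) (vnil (Vec Nat 0))))))
inferred type:
  Vec (Vec Nat 0) 5
reduction steps (normal order): 13
term was already normal: no
first redex: a beta-redex


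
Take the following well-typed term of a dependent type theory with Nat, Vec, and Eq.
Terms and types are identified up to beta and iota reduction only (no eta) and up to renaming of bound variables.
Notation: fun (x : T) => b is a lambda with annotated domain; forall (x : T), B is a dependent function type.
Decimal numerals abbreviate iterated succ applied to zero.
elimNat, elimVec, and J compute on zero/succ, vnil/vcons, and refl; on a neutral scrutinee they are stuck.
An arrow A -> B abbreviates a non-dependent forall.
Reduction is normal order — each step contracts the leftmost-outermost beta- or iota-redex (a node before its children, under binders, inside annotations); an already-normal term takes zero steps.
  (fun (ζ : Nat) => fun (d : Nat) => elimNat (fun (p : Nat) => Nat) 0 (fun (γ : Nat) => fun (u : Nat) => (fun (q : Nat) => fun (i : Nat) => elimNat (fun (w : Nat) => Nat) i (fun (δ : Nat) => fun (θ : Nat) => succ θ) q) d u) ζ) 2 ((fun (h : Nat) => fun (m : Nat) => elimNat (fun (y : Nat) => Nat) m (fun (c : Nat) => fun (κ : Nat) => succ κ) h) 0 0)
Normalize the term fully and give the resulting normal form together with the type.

normal form:
  0
the term's type:
  Nat


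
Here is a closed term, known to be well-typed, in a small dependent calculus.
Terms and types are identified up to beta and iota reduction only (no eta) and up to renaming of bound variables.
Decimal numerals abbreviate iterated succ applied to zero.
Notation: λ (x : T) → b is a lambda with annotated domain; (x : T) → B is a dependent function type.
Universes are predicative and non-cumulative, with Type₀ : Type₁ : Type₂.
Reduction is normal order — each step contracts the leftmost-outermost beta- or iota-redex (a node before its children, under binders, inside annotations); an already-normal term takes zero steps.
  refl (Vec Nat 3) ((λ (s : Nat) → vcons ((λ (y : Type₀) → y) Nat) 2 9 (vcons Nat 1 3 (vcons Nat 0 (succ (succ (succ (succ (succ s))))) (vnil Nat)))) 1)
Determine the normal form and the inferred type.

normal form:
  refl (Vec Nat 3) (vcons Nat 2 9 (vcons Nat 1 3 (vcons Nat 0 6 (vnil Nat))))
type:
  Eq (Vec Nat 3) (vcons Nat 2 9 (vcons Nat 1 3 (vcons Nat 0 6 (vnil Nat)))) (vcons Nat 2 9 (vcons Nat 1 3 (vcons Nat 0 6 (vnil Nat))))


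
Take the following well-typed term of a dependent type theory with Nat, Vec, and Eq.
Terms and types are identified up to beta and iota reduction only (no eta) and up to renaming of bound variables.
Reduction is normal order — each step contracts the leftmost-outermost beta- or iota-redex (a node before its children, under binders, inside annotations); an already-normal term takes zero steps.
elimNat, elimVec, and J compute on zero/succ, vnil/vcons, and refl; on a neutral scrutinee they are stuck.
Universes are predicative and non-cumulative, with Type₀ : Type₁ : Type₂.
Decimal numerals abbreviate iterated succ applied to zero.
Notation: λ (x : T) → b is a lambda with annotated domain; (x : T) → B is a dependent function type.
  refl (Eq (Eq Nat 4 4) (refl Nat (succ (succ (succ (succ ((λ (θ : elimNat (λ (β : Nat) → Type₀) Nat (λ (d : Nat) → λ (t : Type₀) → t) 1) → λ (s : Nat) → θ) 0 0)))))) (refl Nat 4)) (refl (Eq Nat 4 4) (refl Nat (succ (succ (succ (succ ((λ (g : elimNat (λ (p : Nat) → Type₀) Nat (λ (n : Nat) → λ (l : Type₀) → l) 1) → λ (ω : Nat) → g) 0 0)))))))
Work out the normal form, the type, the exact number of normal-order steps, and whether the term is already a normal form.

reduced normal form:
  refl (Eq (Eq Nat 4 4) (refl Nat 4) (refl Nat 4)) (refl (Eq Nat 4 4) (refl Nat 4))
type:
  Eq (Eq (Eq Nat 4 4) (refl Nat 4) (refl Nat 4)) (refl (Eq Nat 4 4) (refl Nat 4)) (refl (Eq Nat 4 4) (refl Nat 4))
steps to reach normal form (normal order): 4
term was already normal: no
first redex: a beta-redex


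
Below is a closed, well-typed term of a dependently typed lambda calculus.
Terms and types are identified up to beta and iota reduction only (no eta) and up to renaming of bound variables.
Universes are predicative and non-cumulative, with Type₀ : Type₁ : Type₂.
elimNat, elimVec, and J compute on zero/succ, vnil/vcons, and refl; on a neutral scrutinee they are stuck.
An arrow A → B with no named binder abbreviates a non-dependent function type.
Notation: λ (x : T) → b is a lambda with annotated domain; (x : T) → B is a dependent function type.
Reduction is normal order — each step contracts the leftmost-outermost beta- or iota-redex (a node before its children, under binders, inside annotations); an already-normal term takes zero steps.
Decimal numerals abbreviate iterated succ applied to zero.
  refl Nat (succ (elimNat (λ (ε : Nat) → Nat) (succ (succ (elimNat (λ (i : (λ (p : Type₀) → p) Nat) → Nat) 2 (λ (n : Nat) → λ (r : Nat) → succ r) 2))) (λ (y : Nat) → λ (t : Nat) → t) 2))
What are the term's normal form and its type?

reduced normal form:
  refl Nat 7
type:
  Eq Nat 7 7
observation: the first redex contracted is an elimNat iota-redex; the normal form is reached in 14 normal-order steps.


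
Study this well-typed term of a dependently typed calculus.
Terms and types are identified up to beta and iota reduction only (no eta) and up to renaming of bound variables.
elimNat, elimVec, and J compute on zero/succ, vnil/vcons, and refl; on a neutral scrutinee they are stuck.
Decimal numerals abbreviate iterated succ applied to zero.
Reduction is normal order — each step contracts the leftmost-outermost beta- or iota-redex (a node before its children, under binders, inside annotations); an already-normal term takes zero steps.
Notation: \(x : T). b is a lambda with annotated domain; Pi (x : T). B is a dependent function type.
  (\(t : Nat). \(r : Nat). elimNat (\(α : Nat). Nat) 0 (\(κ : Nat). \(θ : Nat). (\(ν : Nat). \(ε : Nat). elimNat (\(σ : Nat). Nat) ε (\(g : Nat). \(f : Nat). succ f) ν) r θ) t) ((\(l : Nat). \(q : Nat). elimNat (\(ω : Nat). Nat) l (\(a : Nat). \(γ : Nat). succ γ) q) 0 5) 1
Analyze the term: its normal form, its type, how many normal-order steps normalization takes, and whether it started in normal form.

reduced normal form:
  5
inferred type:
  Nat
normal-order step count: 42
started in normal form: no
first contracted redex: a beta-redex


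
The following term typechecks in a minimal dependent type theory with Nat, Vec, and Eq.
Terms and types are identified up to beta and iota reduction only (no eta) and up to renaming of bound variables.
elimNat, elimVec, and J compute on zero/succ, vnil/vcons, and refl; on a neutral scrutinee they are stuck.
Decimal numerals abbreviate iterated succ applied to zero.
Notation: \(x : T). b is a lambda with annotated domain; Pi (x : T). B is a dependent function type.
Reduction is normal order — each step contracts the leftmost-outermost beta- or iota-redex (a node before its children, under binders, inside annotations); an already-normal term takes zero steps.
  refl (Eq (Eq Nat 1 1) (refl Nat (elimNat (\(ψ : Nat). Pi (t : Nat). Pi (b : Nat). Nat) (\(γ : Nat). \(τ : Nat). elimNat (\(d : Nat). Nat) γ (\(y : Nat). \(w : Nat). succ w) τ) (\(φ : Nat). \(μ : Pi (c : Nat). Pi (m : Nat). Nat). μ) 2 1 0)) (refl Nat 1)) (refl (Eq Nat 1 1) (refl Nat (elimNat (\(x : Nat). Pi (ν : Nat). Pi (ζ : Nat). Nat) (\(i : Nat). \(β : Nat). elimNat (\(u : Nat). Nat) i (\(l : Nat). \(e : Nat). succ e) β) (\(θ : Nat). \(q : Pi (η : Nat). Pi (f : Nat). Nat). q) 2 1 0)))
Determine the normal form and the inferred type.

resulting normal form:
  refl (Eq (Eq Nat 1 1) (refl Nat 1) (refl Nat 1)) (refl (Eq Nat 1 1) (refl Nat 1))
inferred type:
  Eq (Eq (Eq Nat 1 1) (refl Nat 1) (refl Nat 1)) (refl (Eq Nat 1 1) (refl Nat 1)) (refl (Eq Nat 1 1) (refl Nat 1))
observation: reduction starts at an elimNat iota-redex, and 20 normal-order steps reach the normal form.


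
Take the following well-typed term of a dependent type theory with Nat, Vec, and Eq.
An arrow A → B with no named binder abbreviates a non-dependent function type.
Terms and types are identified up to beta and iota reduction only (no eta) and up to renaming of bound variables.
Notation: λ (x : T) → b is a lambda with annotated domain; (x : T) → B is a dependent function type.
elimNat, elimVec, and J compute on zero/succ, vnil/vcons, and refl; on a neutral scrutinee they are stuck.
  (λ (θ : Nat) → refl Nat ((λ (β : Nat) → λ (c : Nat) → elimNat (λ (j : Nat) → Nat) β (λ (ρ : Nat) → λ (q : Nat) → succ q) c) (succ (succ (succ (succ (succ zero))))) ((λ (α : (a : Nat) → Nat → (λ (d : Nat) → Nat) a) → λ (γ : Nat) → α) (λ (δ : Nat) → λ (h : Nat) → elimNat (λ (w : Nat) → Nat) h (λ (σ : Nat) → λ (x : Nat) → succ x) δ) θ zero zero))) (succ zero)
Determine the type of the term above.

type:
  Eq Nat (succ (succ (succ (succ (succ zero))))) (succ (succ (succ (succ (succ zero)))))


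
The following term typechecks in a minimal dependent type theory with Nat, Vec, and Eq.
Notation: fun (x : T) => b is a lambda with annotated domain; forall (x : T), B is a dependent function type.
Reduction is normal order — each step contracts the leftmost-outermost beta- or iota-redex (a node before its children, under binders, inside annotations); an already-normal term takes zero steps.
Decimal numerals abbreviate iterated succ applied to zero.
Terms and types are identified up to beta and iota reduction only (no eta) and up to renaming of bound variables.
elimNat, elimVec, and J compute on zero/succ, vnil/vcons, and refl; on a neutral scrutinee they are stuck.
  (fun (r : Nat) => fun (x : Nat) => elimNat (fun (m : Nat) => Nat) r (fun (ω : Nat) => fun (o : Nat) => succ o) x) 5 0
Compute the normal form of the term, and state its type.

reduced normal form:
  5
inferred type:
  Nat
observation: 3 normal-order steps separate the term from its normal form.


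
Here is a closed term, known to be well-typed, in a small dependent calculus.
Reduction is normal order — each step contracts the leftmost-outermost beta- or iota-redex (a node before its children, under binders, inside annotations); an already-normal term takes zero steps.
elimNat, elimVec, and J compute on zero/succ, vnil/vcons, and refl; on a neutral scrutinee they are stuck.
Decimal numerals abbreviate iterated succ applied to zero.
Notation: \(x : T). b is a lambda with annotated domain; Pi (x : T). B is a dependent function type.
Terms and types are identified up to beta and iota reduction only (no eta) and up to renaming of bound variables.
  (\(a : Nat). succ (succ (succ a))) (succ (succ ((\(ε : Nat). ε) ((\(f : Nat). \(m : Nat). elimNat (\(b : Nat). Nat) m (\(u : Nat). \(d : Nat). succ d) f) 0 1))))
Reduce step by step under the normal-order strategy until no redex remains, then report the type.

reduction (normal order):
  (\(a : Nat). succ (succ (succ a))) (succ (succ ((\(ε : Nat). ε) ((\(f : Nat). \(m : Nat). elimNat (\(b : Nat). Nat) m (\(u : Nat). \(d : Nat). succ d) f) 0 1))))
  ~> succ (succ (succ (succ (succ ((\(a : Nat). a) ((\(ε : Nat). \(f : Nat). elimNat (\(m : Nat). Nat) f (\(b : Nat). \(u : Nat). succ u) ε) 0 1))))))
  ~> succ (succ (succ (succ (succ ((\(a : Nat). \(ε : Nat). elimNat (\(f : Nat). Nat) ε (\(m : Nat). \(b : Nat). succ b) a) 0 1)))))
  ~> succ (succ (succ (succ (succ ((\(a : Nat). elimNat (\(ε : Nat). Nat) a (\(f : Nat). \(m : Nat). succ m) 0) 1)))))
  ~> succ (succ (succ (succ (succ (elimNat (\(a : Nat). Nat) 1 (\(ε : Nat). \(f : Nat). succ f) 0)))))
  ~> 6
the term's type:
  Nat


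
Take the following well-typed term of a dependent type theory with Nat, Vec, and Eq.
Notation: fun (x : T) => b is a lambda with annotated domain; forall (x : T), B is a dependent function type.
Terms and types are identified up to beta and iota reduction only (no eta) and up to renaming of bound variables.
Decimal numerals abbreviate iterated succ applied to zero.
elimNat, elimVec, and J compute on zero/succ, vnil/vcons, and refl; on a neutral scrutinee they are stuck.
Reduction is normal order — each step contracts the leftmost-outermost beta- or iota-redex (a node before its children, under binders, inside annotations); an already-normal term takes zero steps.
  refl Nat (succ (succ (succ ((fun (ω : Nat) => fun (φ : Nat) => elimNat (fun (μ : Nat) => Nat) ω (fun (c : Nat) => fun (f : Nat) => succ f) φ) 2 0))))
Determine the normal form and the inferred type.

reduced normal form:
  refl Nat 5
inferred type:
  Eq Nat 5 5


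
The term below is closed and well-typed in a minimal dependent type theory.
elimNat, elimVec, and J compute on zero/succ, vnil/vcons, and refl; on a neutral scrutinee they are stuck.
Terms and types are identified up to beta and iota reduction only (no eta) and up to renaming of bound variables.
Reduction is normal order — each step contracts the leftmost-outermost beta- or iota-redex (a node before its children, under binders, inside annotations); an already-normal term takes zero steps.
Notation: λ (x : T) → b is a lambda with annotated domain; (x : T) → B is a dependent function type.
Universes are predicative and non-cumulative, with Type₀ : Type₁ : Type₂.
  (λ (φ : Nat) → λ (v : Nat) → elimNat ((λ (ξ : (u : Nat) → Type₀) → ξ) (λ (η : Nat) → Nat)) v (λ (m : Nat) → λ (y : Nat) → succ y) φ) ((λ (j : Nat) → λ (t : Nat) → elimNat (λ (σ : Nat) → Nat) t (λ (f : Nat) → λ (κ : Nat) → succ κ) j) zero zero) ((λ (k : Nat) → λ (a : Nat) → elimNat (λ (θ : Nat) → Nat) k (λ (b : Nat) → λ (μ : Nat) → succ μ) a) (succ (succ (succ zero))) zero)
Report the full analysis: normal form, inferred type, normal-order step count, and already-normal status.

resulting normal form:
  succ (succ (succ zero))
type:
  Nat
steps to reach normal form (normal order): 10
term was already normal: no
first contracted redex: a beta-redex


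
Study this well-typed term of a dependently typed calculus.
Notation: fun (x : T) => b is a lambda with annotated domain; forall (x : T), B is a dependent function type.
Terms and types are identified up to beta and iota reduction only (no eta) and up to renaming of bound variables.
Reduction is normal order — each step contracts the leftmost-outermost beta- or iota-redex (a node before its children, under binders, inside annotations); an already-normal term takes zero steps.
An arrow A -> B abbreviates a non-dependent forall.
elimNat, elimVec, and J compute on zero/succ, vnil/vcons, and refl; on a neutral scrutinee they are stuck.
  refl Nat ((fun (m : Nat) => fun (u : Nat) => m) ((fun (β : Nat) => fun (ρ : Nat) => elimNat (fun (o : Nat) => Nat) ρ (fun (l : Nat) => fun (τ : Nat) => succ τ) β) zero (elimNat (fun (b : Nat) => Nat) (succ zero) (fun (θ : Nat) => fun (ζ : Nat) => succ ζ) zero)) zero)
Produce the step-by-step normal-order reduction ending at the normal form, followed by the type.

normal-order reduction sequence:
  refl Nat ((fun (m : Nat) => fun (u : Nat) => m) ((fun (β : Nat) => fun (ρ : Nat) => elimNat (fun (o : Nat) => Nat) ρ (fun (l : Nat) => fun (τ : Nat) => succ τ) β) zero (elimNat (fun (b : Nat) => Nat) (succ zero) (fun (θ : Nat) => fun (ζ : Nat) => succ ζ) zero)) zero)
  ~> refl Nat ((fun (m : Nat) => (fun (u : Nat) => fun (β : Nat) => elimNat (fun (ρ : Nat) => Nat) β (fun (o : Nat) => fun (l : Nat) => succ l) u) zero (elimNat (fun (τ : Nat) => Nat) (succ zero) (fun (b : Nat) => fun (θ : Nat) => succ θ) zero)) zero)
  ~> refl Nat ((fun (m : Nat) => fun (u : Nat) => elimNat (fun (β : Nat) => Nat) u (fun (ρ : Nat) => fun (o : Nat) => succ o) m) zero (elimNat (fun (l : Nat) => Nat) (succ zero) (fun (τ : Nat) => fun (b : Nat) => succ b) zero))
  ~> refl Nat ((fun (m : Nat) => elimNat (fun (u : Nat) => Nat) m (fun (β : Nat) => fun (ρ : Nat) => succ ρ) zero) (elimNat (fun (o : Nat) => Nat) (succ zero) (fun (l : Nat) => fun (τ : Nat) => succ τ) zero))
  ~> refl Nat (elimNat (fun (m : Nat) => Nat) (elimNat (fun (u : Nat) => Nat) (succ zero) (fun (β : Nat) => fun (ρ : Nat) => succ ρ) zero) (fun (o : Nat) => fun (l : Nat) => succ l) zero)
  ~> refl Nat (elimNat (fun (m : Nat) => Nat) (succ zero) (fun (u : Nat) => fun (β : Nat) => succ β) zero)
  ~> refl Nat (succ zero)
inferred type:
  Eq Nat (succ zero) (succ zero)


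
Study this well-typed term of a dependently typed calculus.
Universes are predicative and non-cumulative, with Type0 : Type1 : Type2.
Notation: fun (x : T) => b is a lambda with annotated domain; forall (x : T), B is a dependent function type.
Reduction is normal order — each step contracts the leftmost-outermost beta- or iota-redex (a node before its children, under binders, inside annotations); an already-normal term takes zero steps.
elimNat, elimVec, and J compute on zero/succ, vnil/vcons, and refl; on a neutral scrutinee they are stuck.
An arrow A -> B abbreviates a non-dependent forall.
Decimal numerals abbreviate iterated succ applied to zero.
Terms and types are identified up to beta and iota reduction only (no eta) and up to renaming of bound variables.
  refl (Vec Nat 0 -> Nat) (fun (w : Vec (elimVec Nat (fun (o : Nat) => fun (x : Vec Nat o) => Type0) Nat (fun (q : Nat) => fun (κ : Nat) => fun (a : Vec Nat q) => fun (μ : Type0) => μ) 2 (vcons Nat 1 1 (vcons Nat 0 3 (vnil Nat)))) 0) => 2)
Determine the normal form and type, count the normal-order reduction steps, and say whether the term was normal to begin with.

normal form:
  refl (Vec Nat 0 -> Nat) (fun (w : Vec Nat 0) => 2)
the term's type:
  Eq (Vec Nat 0 -> Nat) (fun (w : Vec Nat 0) => 2) (fun (o : Vec Nat 0) => 2)
reduction steps (normal order): 11
started in normal form: no
first contracted redex: an elimVec iota-redex


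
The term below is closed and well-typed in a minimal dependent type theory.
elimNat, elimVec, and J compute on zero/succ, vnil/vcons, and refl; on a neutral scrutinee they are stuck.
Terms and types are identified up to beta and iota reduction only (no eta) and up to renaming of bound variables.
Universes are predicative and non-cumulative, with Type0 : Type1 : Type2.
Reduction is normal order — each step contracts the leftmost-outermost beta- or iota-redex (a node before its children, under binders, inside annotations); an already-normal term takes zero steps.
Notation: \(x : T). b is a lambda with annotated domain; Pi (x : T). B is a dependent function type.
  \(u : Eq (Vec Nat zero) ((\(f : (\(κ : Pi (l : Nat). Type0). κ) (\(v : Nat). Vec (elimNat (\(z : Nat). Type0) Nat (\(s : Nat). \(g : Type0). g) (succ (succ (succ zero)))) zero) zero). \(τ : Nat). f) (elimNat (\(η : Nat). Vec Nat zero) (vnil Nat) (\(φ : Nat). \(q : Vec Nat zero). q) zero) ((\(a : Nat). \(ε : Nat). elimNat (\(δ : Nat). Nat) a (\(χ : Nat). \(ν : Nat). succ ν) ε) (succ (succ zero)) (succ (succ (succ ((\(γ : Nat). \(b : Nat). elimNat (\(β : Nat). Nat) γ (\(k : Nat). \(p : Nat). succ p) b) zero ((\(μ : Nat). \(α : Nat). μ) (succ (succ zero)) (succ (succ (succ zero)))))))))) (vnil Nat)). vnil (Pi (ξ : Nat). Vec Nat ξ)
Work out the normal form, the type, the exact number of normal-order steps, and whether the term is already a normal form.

normal form:
  \(u : Eq (Vec Nat zero) (vnil Nat) (vnil Nat)). vnil (Pi (f : Nat). Vec Nat f)
the term's type:
  Pi (u : Eq (Vec Nat zero) (vnil Nat) (vnil Nat)). Vec (Pi (f : Nat). Vec Nat f) zero
reduction steps (normal order): 3
term was already normal: no
first redex: a beta-redex


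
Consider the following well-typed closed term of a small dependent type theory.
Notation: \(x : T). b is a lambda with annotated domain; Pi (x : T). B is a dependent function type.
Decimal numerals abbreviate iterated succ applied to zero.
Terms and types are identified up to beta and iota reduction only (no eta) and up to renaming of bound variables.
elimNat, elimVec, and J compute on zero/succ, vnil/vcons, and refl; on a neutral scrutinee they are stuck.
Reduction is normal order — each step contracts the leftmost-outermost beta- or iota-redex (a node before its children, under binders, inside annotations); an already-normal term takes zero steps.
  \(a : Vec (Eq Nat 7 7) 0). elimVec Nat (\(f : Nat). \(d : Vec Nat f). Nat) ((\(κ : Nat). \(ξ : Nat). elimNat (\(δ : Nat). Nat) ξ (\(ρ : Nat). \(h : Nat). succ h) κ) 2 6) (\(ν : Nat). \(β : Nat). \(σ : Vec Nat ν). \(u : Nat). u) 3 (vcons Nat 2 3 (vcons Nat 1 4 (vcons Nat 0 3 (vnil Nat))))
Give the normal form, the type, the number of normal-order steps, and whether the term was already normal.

reduced normal form:
  \(a : Vec (Eq Nat 7 7) 0). 8
the term's type:
  Pi (a : Vec (Eq Nat 7 7) 0). Nat
normal-order step count: 25
started in normal form: no
first redex: an elimVec iota-redex


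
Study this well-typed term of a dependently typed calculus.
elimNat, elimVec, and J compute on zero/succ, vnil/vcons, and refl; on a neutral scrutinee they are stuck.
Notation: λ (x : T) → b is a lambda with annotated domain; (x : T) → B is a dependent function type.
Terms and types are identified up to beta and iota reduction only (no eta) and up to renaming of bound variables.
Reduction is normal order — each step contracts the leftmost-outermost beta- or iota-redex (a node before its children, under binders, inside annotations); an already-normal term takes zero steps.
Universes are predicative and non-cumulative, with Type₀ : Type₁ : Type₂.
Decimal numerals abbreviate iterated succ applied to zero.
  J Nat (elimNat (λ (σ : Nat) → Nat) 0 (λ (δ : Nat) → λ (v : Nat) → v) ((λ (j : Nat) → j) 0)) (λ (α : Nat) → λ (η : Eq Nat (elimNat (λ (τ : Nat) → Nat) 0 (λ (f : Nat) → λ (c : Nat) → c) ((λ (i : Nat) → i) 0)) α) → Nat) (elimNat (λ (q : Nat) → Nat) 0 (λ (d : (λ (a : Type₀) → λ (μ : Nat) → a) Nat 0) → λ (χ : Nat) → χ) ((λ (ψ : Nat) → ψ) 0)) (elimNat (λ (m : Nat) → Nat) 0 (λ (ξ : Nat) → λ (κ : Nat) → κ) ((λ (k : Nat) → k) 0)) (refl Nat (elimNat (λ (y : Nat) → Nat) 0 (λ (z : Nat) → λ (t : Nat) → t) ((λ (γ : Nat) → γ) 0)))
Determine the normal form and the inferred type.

resulting normal form:
  0
inferred type:
  Nat


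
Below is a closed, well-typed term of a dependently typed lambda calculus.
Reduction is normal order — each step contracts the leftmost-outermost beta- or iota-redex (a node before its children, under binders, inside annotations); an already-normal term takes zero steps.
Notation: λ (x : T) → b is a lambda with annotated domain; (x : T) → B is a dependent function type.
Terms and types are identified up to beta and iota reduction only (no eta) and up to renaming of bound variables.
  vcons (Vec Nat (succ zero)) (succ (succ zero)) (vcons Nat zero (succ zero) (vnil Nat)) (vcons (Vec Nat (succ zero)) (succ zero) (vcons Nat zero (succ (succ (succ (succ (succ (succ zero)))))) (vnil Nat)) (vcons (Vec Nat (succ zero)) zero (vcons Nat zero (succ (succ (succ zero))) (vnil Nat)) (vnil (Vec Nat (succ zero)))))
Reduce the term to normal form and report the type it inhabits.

normal form:
  vcons (Vec Nat (succ zero)) (succ (succ zero)) (vcons Nat zero (succ zero) (vnil Nat)) (vcons (Vec Nat (succ zero)) (succ zero) (vcons Nat zero (succ (succ (succ (succ (succ (succ zero)))))) (vnil Nat)) (vcons (Vec Nat (succ zero)) zero (vcons Nat zero (succ (succ (succ zero))) (vnil Nat)) (vnil (Vec Nat (succ zero)))))
type:
  Vec (Vec Nat (succ zero)) (succ (succ (succ zero)))


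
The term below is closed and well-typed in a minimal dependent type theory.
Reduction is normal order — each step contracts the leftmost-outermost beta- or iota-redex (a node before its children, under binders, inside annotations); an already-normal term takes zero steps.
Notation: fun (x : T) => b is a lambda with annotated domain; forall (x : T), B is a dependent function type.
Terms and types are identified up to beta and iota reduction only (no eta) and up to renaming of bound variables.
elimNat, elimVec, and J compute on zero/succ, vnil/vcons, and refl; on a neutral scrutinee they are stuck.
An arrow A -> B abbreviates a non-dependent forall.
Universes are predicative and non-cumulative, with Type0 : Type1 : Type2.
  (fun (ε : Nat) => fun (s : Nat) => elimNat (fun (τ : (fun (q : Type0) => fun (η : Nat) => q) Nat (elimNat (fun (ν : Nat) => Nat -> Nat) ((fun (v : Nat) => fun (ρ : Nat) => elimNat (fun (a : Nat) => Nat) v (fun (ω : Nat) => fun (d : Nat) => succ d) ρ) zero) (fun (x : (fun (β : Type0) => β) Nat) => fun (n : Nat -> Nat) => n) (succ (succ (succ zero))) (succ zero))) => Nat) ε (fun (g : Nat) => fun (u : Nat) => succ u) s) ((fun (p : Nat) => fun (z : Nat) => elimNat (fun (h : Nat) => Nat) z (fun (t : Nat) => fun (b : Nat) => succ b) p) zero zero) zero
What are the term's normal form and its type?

resulting normal form:
  zero
the term's type:
  Nat


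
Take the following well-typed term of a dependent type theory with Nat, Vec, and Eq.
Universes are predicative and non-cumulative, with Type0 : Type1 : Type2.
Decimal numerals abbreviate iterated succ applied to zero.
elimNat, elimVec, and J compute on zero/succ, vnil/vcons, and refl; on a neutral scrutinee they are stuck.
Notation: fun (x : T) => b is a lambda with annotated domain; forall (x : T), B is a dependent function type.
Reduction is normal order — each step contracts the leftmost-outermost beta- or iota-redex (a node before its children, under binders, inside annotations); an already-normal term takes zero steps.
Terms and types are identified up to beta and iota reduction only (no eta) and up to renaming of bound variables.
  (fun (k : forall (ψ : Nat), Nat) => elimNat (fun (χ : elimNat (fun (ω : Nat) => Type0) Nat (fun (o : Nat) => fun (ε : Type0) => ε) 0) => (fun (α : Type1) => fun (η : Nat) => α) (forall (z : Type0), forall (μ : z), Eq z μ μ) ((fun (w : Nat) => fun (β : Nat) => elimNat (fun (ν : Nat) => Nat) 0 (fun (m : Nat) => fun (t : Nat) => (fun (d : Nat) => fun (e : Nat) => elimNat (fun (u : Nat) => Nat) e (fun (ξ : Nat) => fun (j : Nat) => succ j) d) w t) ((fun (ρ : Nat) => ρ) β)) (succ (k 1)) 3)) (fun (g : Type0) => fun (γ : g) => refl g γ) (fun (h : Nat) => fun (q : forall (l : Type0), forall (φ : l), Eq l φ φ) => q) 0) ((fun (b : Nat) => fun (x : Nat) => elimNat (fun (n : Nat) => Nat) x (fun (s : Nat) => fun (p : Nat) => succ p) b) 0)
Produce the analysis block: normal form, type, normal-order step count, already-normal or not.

reduced normal form:
  fun (k : Type0) => fun (ψ : k) => refl k ψ
inferred type:
  forall (k : Type0), forall (ψ : k), Eq k ψ ψ
reduction steps (normal order): 2
started in normal form: no
first redex: a beta-redex


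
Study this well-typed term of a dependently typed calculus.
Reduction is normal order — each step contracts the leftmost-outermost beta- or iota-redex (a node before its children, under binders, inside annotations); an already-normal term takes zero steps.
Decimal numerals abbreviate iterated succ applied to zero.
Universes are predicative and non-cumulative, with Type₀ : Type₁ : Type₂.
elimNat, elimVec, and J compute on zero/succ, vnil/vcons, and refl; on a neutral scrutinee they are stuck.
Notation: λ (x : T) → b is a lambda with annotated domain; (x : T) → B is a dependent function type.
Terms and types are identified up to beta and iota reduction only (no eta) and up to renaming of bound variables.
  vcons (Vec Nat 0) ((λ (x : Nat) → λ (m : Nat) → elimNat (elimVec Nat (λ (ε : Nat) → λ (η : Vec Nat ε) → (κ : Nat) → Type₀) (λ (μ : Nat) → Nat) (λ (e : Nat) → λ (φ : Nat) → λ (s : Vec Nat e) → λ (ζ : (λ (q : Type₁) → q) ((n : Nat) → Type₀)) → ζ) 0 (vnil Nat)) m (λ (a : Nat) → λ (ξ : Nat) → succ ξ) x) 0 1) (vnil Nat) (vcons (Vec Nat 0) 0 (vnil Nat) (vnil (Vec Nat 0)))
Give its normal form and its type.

normal form:
  vcons (Vec Nat 0) 1 (vnil Nat) (vcons (Vec Nat 0) 0 (vnil Nat) (vnil (Vec Nat 0)))
the term's type:
  Vec (Vec Nat 0) 2
observation: the first redex contracted is a beta-redex; the normal form is reached in 3 normal-order steps.


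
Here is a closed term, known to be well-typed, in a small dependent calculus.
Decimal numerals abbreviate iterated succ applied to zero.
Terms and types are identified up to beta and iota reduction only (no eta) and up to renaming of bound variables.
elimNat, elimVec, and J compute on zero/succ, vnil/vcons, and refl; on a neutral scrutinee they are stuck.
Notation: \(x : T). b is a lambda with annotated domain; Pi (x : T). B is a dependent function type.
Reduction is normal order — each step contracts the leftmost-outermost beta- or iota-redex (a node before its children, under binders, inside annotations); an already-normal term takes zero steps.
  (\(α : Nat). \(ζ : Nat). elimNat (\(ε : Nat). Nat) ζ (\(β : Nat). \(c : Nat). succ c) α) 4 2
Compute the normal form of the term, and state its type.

reduced normal form:
  6
the term's type:
  Nat


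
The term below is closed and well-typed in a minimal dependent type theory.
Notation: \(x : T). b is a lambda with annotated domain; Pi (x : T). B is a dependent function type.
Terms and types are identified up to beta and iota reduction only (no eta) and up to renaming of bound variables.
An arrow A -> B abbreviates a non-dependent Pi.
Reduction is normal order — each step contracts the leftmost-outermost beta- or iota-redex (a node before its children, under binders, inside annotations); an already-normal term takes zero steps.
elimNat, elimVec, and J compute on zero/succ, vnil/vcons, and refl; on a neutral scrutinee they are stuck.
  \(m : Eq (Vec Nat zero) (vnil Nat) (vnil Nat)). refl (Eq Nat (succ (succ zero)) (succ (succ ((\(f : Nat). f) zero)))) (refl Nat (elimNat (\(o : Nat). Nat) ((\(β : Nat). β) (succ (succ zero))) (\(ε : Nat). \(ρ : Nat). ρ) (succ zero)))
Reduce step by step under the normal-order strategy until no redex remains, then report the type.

reduction (normal order):
  \(m : Eq (Vec Nat zero) (vnil Nat) (vnil Nat)). refl (Eq Nat (succ (succ zero)) (succ (succ ((\(f : Nat). f) zero)))) (refl Nat (elimNat (\(o : Nat). Nat) ((\(β : Nat). β) (succ (succ zero))) (\(ε : Nat). \(ρ : Nat). ρ) (succ zero)))
  ~> \(m : Eq (Vec Nat zero) (vnil Nat) (vnil Nat)). refl (Eq Nat (succ (succ zero)) (succ (succ zero))) (refl Nat (elimNat (\(f : Nat). Nat) ((\(o : Nat). o) (succ (succ zero))) (\(β : Nat). \(ε : Nat). ε) (succ zero)))
  ~> \(m : Eq (Vec Nat zero) (vnil Nat) (vnil Nat)). refl (Eq Nat (succ (succ zero)) (succ (succ zero))) (refl Nat ((\(f : Nat). \(o : Nat). o) zero (elimNat (\(β : Nat). Nat) ((\(ε : Nat). ε) (succ (succ zero))) (\(ρ : Nat). \(q : Nat). q) zero)))
  ~> \(m : Eq (Vec Nat zero) (vnil Nat) (vnil Nat)). refl (Eq Nat (succ (succ zero)) (succ (succ zero))) (refl Nat ((\(f : Nat). f) (elimNat (\(o : Nat). Nat) ((\(β : Nat). β) (succ (succ zero))) (\(ε : Nat). \(ρ : Nat). ρ) zero)))
  ~> \(m : Eq (Vec Nat zero) (vnil Nat) (vnil Nat)). refl (Eq Nat (succ (succ zero)) (succ (succ zero))) (refl Nat (elimNat (\(f : Nat). Nat) ((\(o : Nat). o) (succ (succ zero))) (\(β : Nat). \(ε : Nat). ε) zero))
  ~> \(m : Eq (Vec Nat zero) (vnil Nat) (vnil Nat)). refl (Eq Nat (succ (succ zero)) (succ (succ zero))) (refl Nat ((\(f : Nat). f) (succ (succ zero))))
  ~> \(m : Eq (Vec Nat zero) (vnil Nat) (vnil Nat)). refl (Eq Nat (succ (succ zero)) (succ (succ zero))) (refl Nat (succ (succ zero)))
type:
  Eq (Vec Nat zero) (vnil Nat) (vnil Nat) -> Eq (Eq Nat (succ (succ zero)) (succ (succ zero))) (refl Nat (succ (succ zero))) (refl Nat (succ (succ zero)))
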